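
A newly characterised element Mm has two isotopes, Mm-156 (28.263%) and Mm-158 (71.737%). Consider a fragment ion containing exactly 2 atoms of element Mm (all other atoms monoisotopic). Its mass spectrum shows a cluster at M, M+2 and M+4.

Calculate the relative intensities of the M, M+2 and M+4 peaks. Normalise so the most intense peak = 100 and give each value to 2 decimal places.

The 2 Mm atoms are independent, so intensities follow the terms of (0.28263 + 0.71737)^2.
P(M) = 0.28263^2 = 0.079880
P(M+2) = 2 × 0.28263^1 × 0.71737^1 = 0.405501
P(M+4) = 0.71737^2 = 0.514620
The M+4 peak is largest (0.514620); scaling to 100 gives 15.52 : 78.80 : 100.00.

15.52 : 78.80 : 100.00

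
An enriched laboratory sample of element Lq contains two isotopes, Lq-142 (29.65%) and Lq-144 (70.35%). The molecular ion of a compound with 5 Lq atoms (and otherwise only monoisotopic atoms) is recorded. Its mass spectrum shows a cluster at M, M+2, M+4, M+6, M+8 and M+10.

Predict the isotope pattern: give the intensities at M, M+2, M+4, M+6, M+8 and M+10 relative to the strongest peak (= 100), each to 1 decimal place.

Expanding (0.2965 + 0.7035)^5:
P(M) = 0.2965^5 = 0.002292
P(M+2) = 5 × 0.2965^4 × 0.7035^1 = 0.027185
P(M+4) = 10 × 0.2965^3 × 0.7035^2 = 0.129004
P(M+6) = 10 × 0.2965^2 × 0.7035^3 = 0.306085
P(M+8) = 5 × 0.2965^1 × 0.7035^4 = 0.363121
P(M+10) = 0.7035^5 = 0.172314
The M+8 peak is largest (0.363121); scaling to 100 gives 0.6 : 7.5 : 35.5 : 84.3 : 100.0 : 47.5.

0.6 : 7.5 : 35.5 : 84.3 : 100.0 : 47.5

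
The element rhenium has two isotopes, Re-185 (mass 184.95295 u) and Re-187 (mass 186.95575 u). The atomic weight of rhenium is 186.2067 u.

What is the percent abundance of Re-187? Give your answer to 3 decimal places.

Writing the weighted mean with unknown fraction x of Re-185:
184.95295·x + 186.95575·(1 − x) = 186.2067
(184.95295 − 186.95575)·x = 186.2067 − 186.95575
x = -0.74905 / -2.00280 = 0.37400 → 37.400% Re-185, 62.600% Re-187.

62.600%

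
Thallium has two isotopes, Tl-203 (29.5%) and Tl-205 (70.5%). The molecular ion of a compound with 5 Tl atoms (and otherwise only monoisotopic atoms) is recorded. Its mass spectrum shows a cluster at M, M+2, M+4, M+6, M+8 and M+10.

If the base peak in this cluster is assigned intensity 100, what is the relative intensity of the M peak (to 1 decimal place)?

Binomial terms of (0.295 + 0.705)^5: M 0.0022, M+2 0.0267, M+4 0.1276, M+6 0.3049, M+8 0.3644, M+10 0.1742 → M+8 is the base peak.
P(M+8) = C(5,4) × 0.295^1 × 0.705^4 = 5 × 0.2950 × 0.24703385 = 0.364375 (base)
P(M) = C(5,0) × 0.295^5 × 0.705^0 = 1 × 0.00223414 × 1.0000 = 0.002234
Relative intensity = 0.002234 / 0.364375 × 100 = 0.6

0.6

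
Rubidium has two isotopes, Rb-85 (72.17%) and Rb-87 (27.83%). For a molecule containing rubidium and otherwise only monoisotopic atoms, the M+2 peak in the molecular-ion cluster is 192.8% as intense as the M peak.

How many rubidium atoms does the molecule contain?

With n Rb atoms, P(M+2)/P(M) = C(n,1)·p^(n−1)q / p^n = n·q/p = n · 0.2783/0.7217.
n = 1.928 × 0.7217/0.2783 = 5.00 ≈ 5

5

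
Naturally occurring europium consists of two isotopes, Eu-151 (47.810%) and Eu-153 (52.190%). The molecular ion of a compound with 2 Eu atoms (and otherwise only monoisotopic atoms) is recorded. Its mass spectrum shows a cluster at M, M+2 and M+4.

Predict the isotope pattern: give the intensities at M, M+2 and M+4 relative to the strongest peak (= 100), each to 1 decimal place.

The 2 Eu atoms are independent, so intensities follow the terms of (0.47810 + 0.52190)^2.
P(M) = 0.47810^2 = 0.228580
P(M+2) = 2 × 0.47810^1 × 0.52190^1 = 0.499041
P(M+4) = 0.52190^2 = 0.272380
The M+2 peak is largest (0.499041); scaling to 100 gives 45.8 : 100.0 : 54.6.

45.8 : 100.0 : 54.6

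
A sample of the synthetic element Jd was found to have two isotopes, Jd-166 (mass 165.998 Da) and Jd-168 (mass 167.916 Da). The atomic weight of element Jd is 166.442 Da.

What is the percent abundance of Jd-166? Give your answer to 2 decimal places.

76.85%

Let x be the fractional abundance of Jd-166; then Jd-168 has abundance 1 − x.
165.998·x + 167.916·(1 − x) = 166.442
(165.998 − 167.916)·x = 166.442 − 167.916
x = -1.474 / -1.918 = 0.76851 → 76.85% Jd-166, 23.15% Jd-168.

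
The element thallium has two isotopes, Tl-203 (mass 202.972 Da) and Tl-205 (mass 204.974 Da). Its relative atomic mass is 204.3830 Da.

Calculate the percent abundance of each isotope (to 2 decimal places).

Tl-203: 29.52%, Tl-205: 70.48%

With x = fraction of Tl-203 (so Tl-205 is 1 − x):
202.972·x + 204.974·(1 − x) = 204.3830
(202.972 − 204.974)·x = 204.3830 − 204.974
x = -0.5910 / -2.002 = 0.29520 → 29.52% Tl-203, 70.48% Tl-205.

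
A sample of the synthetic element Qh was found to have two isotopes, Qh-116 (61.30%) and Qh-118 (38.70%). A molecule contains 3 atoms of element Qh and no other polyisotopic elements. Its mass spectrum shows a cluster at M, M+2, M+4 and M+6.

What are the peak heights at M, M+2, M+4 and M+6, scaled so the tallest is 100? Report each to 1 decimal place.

52.8 : 100.0 : 63.1 : 13.3

The 3 Qh atoms are independent, so intensities follow the terms of (0.6130 + 0.3870)^3.
P(M) = 0.6130^3 = 0.230346
P(M+2) = 3 × 0.6130^2 × 0.3870^1 = 0.436268
P(M+4) = 3 × 0.6130^1 × 0.3870^2 = 0.275425
P(M+6) = 0.3870^3 = 0.057961
The M+2 peak is largest (0.436268); scaling to 100 gives 52.8 : 100.0 : 63.1 : 13.3.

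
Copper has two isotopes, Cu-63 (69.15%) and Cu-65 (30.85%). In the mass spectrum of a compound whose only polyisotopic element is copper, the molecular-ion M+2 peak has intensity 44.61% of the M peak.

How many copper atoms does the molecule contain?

With n Cu atoms, P(M+2)/P(M) = C(n,1)·p^(n−1)q / p^n = n·q/p = n · 0.3085/0.6915.
n = 0.4461 × 0.6915/0.3085 = 1.00 ≈ 1

1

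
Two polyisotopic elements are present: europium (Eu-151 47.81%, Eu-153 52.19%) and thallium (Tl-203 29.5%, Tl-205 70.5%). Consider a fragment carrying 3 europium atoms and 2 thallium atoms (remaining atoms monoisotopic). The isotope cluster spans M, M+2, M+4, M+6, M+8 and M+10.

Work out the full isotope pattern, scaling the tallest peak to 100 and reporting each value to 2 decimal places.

2.70 : 21.72 : 67.24 : 100.00 : 71.81 : 20.03

Europium pattern (n=3): 0.10928391 : 0.3578871 : 0.39067407 : 0.14215492
Thallium pattern (n=2): 0.087025 : 0.41595 : 0.497025
Convolve the two distributions (both contribute in 2-u steps):
  M: 0.10928391×0.087025 = 0.009510
  M+2: 0.10928391×0.41595 + 0.3578871×0.087025 = 0.076602
  M+4: 0.10928391×0.497025 + 0.3578871×0.41595 + 0.39067407×0.087025 = 0.237178
  M+6: 0.3578871×0.497025 + 0.39067407×0.41595 + 0.14215492×0.087025 = 0.352751
  M+8: 0.39067407×0.497025 + 0.14215492×0.41595 = 0.253304
  M+10: 0.14215492×0.497025 = 0.070655
Scale to base peak (0.352751) = 100: 2.70 : 21.72 : 67.24 : 100.00 : 71.81 : 20.03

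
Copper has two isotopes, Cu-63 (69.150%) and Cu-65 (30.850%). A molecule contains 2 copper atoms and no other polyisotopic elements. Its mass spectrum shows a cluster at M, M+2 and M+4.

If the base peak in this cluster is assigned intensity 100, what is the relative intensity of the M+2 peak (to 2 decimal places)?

Binomial terms of (0.69150 + 0.30850)^2: M 0.4782, M+2 0.4267, M+4 0.0952 → M is the base peak.
P(M) = C(2,0) × 0.69150^2 × 0.30850^0 = 1 × 0.47817225 × 1.0000 = 0.478172 (base)
P(M+2) = C(2,1) × 0.69150^1 × 0.30850^1 = 2 × 0.6915 × 0.3085 = 0.426656
Relative intensity = 0.426656 / 0.478172 × 100 = 89.23

89.23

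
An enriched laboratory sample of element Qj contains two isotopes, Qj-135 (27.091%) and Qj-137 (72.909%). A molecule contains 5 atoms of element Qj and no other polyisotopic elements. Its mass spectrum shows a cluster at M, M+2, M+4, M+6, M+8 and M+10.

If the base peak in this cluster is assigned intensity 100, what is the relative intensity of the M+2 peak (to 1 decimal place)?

5.1

(0.27091 + 0.72909)^5 gives M 0.0015, M+2 0.0196, M+4 0.1057, M+6 0.2844, M+8 0.3828, M+10 0.2060; the largest is M+8.
P(M+8) = C(5,4) × 0.27091^1 × 0.72909^4 = 5 × 0.27091 × 0.28256903 = 0.382754 (base)
P(M+2) = C(5,1) × 0.27091^4 × 0.72909^1 = 5 × 0.00538642 × 0.72909 = 0.019636
Relative intensity = 0.019636 / 0.382754 × 100 = 5.1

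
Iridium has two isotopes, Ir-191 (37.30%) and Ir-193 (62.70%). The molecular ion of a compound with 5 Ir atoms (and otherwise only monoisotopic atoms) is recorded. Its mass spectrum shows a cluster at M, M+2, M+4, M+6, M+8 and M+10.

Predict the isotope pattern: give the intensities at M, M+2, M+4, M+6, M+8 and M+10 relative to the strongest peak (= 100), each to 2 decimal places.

2.11 : 17.70 : 59.49 : 100.00 : 84.05 : 28.26

Each Ir atom is independently Ir-191 (p = 0.3730) or Ir-193 (q = 0.6270); the cluster is the binomial expansion (p + q)^5.
P(M) = 0.3730^5 = 0.007220
P(M+2) = 5 × 0.3730^4 × 0.6270^1 = 0.060684
P(M+4) = 10 × 0.3730^3 × 0.6270^2 = 0.204015
P(M+6) = 10 × 0.3730^2 × 0.6270^3 = 0.342942
P(M+8) = 5 × 0.3730^1 × 0.6270^4 = 0.288237
P(M+10) = 0.6270^5 = 0.096903
The M+6 peak is largest (0.342942); scaling to 100 gives 2.11 : 17.70 : 59.49 : 100.00 : 84.05 : 28.26.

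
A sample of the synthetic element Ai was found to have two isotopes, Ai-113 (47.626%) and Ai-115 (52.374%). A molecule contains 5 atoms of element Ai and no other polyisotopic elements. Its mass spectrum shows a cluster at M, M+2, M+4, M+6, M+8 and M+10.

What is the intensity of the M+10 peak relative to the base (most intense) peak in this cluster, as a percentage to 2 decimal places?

Binomial terms of (0.47626 + 0.52374)^5: M 0.0245, M+2 0.1347, M+4 0.2963, M+6 0.3259, M+8 0.1792, M+10 0.0394 → M+6 is the base peak.
P(M+6) = C(5,3) × 0.47626^2 × 0.52374^3 = 10 × 0.22682359 × 0.14366376 = 0.325863 (base)
P(M+10) = C(5,5) × 0.47626^0 × 0.52374^5 = 1 × 1.0000 × 0.03940749 = 0.039407
Relative intensity = 0.039407 / 0.325863 × 100 = 12.09

12.09%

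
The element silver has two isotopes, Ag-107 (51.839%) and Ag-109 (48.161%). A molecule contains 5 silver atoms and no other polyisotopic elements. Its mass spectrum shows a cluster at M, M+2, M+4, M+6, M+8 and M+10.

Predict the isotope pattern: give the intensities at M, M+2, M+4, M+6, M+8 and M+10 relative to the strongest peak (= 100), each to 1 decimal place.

11.6 : 53.8 : 100.0 : 92.9 : 43.2 : 8.0

The 5 Ag atoms are independent, so intensities follow the terms of (0.51839 + 0.48161)^5.
P(M) = 0.51839^5 = 0.037435
P(M+2) = 5 × 0.51839^4 × 0.48161^1 = 0.173897
P(M+4) = 10 × 0.51839^3 × 0.48161^2 = 0.323118
P(M+6) = 10 × 0.51839^2 × 0.48161^3 = 0.300192
P(M+8) = 5 × 0.51839^1 × 0.48161^4 = 0.139447
P(M+10) = 0.48161^5 = 0.025911
The M+4 peak is largest (0.323118); scaling to 100 gives 11.6 : 53.8 : 100.0 : 92.9 : 43.2 : 8.0.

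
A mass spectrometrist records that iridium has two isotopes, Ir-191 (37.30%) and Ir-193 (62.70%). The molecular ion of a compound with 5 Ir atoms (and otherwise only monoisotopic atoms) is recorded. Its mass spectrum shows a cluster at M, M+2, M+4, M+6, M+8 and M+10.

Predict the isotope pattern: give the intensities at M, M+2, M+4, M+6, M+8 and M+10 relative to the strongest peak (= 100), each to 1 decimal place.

Expanding (0.3730 + 0.6270)^5:
P(M) = 0.3730^5 = 0.007220
P(M+2) = 5 × 0.3730^4 × 0.6270^1 = 0.060684
P(M+4) = 10 × 0.3730^3 × 0.6270^2 = 0.204015
P(M+6) = 10 × 0.3730^2 × 0.6270^3 = 0.342942
P(M+8) = 5 × 0.3730^1 × 0.6270^4 = 0.288237
P(M+10) = 0.6270^5 = 0.096903
The M+6 peak is largest (0.342942); scaling to 100 gives 2.1 : 17.7 : 59.5 : 100.0 : 84.0 : 28.3.

2.1 : 17.7 : 59.5 : 100.0 : 84.0 : 28.3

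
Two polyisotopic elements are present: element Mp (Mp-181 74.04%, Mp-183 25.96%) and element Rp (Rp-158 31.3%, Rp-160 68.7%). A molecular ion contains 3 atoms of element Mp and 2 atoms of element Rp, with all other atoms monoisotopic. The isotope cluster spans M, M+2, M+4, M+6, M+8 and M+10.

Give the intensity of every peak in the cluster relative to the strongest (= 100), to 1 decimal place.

Element Mp pattern (n=3): 0.40588148 : 0.42693205 : 0.14969147 : 0.017495
Element Rp pattern (n=2): 0.097969 : 0.430062 : 0.471969
Convolve the two distributions (both contribute in 2-u steps):
  M: 0.40588148×0.097969 = 0.039764
  M+2: 0.40588148×0.430062 + 0.42693205×0.097969 = 0.216380
  M+4: 0.40588148×0.471969 + 0.42693205×0.430062 + 0.14969147×0.097969 = 0.389836
  M+6: 0.42693205×0.471969 + 0.14969147×0.430062 + 0.017495×0.097969 = 0.267589
  M+8: 0.14969147×0.471969 + 0.017495×0.430062 = 0.078174
  M+10: 0.017495×0.471969 = 0.008257
Scale to base peak (0.389836) = 100: 10.2 : 55.5 : 100.0 : 68.6 : 20.1 : 2.1

10.2 : 55.5 : 100.0 : 68.6 : 20.1 : 2.1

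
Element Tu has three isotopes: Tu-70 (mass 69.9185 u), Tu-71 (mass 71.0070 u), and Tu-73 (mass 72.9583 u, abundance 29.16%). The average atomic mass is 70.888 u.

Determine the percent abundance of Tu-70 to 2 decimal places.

The remaining 70.84% is split between Tu-70 (fraction x) and Tu-71 (fraction 0.7084 − x).
Substituting: 69.9185x + 71.0070(0.7084 − x) = 49.61335972
(69.9185 − 71.0070)x = -0.68799908  ⇒  x = 0.63206, y = 0.07634
Tu-70: 63.21%, Tu-71: 7.63%.

63.21%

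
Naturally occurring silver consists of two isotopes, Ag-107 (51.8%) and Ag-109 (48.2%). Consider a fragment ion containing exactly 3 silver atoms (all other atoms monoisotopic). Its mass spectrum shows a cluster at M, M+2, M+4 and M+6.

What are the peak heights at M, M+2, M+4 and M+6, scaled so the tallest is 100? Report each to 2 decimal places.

35.82 : 100.00 : 93.05 : 28.86

Each Ag atom is independently Ag-107 (p = 0.518) or Ag-109 (q = 0.482); the cluster is the binomial expansion (p + q)^3.
P(M) = 0.518^3 = 0.138992
P(M+2) = 3 × 0.518^2 × 0.482^1 = 0.387997
P(M+4) = 3 × 0.518^1 × 0.482^2 = 0.361031
P(M+6) = 0.482^3 = 0.111980
The M+2 peak is largest (0.387997); scaling to 100 gives 35.82 : 100.00 : 93.05 : 28.86.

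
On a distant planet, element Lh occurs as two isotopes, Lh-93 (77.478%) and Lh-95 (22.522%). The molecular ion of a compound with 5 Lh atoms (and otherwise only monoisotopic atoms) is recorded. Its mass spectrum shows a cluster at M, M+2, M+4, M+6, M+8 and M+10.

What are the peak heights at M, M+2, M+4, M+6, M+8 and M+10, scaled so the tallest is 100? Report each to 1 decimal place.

Each Lh atom is independently Lh-93 (p = 0.77478) or Lh-95 (q = 0.22522); the cluster is the binomial expansion (p + q)^5.
P(M) = 0.77478^5 = 0.279185
P(M+2) = 5 × 0.77478^4 × 0.22522^1 = 0.405780
P(M+4) = 10 × 0.77478^3 × 0.22522^2 = 0.235912
P(M+6) = 10 × 0.77478^2 × 0.22522^3 = 0.068577
P(M+8) = 5 × 0.77478^1 × 0.22522^4 = 0.009967
P(M+10) = 0.22522^5 = 0.000579
The M+2 peak is largest (0.405780); scaling to 100 gives 68.8 : 100.0 : 58.1 : 16.9 : 2.5 : 0.1.

68.8 : 100.0 : 58.1 : 16.9 : 2.5 : 0.1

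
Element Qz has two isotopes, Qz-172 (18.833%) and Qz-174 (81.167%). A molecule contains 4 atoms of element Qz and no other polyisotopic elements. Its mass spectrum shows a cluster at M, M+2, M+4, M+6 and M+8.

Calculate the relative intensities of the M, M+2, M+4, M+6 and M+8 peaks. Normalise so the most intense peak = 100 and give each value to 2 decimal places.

Each Qz atom is independently Qz-172 (p = 0.18833) or Qz-174 (q = 0.81167); the cluster is the binomial expansion (p + q)^4.
P(M) = 0.18833^4 = 0.001258
P(M+2) = 4 × 0.18833^3 × 0.81167^1 = 0.021687
P(M+4) = 6 × 0.18833^2 × 0.81167^2 = 0.140200
P(M+6) = 4 × 0.18833^1 × 0.81167^3 = 0.402826
P(M+8) = 0.81167^4 = 0.434028
The M+8 peak is largest (0.434028); scaling to 100 gives 0.29 : 5.00 : 32.30 : 92.81 : 100.00.

0.29 : 5.00 : 32.30 : 92.81 : 100.00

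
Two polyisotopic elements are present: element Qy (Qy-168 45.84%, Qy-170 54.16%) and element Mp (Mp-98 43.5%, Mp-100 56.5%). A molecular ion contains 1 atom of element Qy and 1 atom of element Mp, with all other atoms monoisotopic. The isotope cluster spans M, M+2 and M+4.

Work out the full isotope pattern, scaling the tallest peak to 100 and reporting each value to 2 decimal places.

40.32 : 100.00 : 61.87

Element Qy pattern (n=1): 0.4584 : 0.5416
Element Mp pattern (n=1): 0.4350 : 0.5650
Convolve the two distributions (both contribute in 2-u steps):
  M: 0.4584×0.4350 = 0.199404
  M+2: 0.4584×0.5650 + 0.5416×0.4350 = 0.494592
  M+4: 0.5416×0.5650 = 0.306004
Scale to base peak (0.494592) = 100: 40.32 : 100.00 : 61.87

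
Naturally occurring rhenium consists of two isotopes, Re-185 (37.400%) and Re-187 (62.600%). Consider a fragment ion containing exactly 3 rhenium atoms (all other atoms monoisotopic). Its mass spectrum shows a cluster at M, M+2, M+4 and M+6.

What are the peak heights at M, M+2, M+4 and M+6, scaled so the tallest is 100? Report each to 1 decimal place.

11.9 : 59.7 : 100.0 : 55.8

Expanding (0.37400 + 0.62600)^3:
P(M) = 0.37400^3 = 0.052314
P(M+2) = 3 × 0.37400^2 × 0.62600^1 = 0.262687
P(M+4) = 3 × 0.37400^1 × 0.62600^2 = 0.439685
P(M+6) = 0.62600^3 = 0.245314
The M+4 peak is largest (0.439685); scaling to 100 gives 11.9 : 59.7 : 100.0 : 55.8.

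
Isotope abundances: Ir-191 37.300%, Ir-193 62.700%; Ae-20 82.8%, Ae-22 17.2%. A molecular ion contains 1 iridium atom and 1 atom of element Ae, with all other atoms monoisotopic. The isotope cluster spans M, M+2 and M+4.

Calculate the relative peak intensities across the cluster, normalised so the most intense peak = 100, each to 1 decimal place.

52.9 : 100.0 : 18.5

Iridium pattern (n=1): 0.3730 : 0.6270
Element Ae pattern (n=1): 0.8280 : 0.1720
Convolve the two distributions (both contribute in 2-u steps):
  M: 0.3730×0.8280 = 0.308844
  M+2: 0.3730×0.1720 + 0.6270×0.8280 = 0.583312
  M+4: 0.6270×0.1720 = 0.107844
Scale to base peak (0.583312) = 100: 52.9 : 100.0 : 18.5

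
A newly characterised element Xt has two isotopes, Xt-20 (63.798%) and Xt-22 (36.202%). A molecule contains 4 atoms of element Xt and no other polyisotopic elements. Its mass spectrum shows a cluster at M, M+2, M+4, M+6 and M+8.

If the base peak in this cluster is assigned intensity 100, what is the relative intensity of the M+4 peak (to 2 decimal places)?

(0.63798 + 0.36202)^4 gives M 0.1657, M+2 0.3760, M+4 0.3201, M+6 0.1211, M+8 0.0172; the largest is M+2.
P(M+2) = C(4,1) × 0.63798^3 × 0.36202^1 = 4 × 0.25966965 × 0.36202 = 0.376022 (base)
P(M+4) = C(4,2) × 0.63798^2 × 0.36202^2 = 6 × 0.40701848 × 0.13105848 = 0.320059
Relative intensity = 0.320059 / 0.376022 × 100 = 85.12

85.12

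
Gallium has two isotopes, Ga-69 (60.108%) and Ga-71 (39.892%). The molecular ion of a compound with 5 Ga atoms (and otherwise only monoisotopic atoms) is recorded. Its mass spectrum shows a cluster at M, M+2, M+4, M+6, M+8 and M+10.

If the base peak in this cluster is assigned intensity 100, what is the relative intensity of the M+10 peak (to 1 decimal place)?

(0.60108 + 0.39892)^5 gives M 0.0785, M+2 0.2604, M+4 0.3456, M+6 0.2294, M+8 0.0761, M+10 0.0101; the largest is M+4.
P(M+4) = C(5,2) × 0.60108^3 × 0.39892^2 = 10 × 0.2171685 × 0.15913717 = 0.345596 (base)
P(M+10) = C(5,5) × 0.60108^0 × 0.39892^5 = 1 × 1.0000 × 0.0101025 = 0.010103
Relative intensity = 0.010103 / 0.345596 × 100 = 2.9

2.9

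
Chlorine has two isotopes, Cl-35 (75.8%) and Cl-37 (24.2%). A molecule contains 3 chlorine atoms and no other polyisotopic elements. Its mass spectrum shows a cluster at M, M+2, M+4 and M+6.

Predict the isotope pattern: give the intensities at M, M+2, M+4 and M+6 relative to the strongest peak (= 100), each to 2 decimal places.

100.00 : 95.78 : 30.58 : 3.25

Expanding (0.758 + 0.242)^3:
P(M) = 0.758^3 = 0.435520
P(M+2) = 3 × 0.758^2 × 0.242^1 = 0.417133
P(M+4) = 3 × 0.758^1 × 0.242^2 = 0.133175
P(M+6) = 0.242^3 = 0.014172
The M peak is largest (0.435520); scaling to 100 gives 100.00 : 95.78 : 30.58 : 3.25.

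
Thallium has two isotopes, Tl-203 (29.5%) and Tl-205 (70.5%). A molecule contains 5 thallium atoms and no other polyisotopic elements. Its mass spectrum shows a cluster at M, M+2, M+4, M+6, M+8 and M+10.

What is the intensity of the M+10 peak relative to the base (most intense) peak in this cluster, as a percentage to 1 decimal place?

Binomial terms of (0.295 + 0.705)^5: M 0.0022, M+2 0.0267, M+4 0.1276, M+6 0.3049, M+8 0.3644, M+10 0.1742 → M+8 is the base peak.
P(M+8) = C(5,4) × 0.295^1 × 0.705^4 = 5 × 0.2950 × 0.24703385 = 0.364375 (base)
P(M+10) = C(5,5) × 0.295^0 × 0.705^5 = 1 × 1.0000 × 0.17415886 = 0.174159
Relative intensity = 0.174159 / 0.364375 × 100 = 47.8

47.8%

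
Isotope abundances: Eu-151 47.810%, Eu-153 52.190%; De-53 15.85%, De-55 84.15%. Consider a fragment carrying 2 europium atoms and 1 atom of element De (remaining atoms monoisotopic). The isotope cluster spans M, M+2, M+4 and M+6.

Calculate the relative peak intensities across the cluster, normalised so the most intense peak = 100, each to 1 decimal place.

7.8 : 58.6 : 100.0 : 49.5

Europium pattern (n=2): 0.22857961 : 0.49904078 : 0.27237961
Element De pattern (n=1): 0.1585 : 0.8415
Convolve the two distributions (both contribute in 2-u steps):
  M: 0.22857961×0.1585 = 0.036230
  M+2: 0.22857961×0.8415 + 0.49904078×0.1585 = 0.271448
  M+4: 0.49904078×0.8415 + 0.27237961×0.1585 = 0.463115
  M+6: 0.27237961×0.8415 = 0.229207
Scale to base peak (0.463115) = 100: 7.8 : 58.6 : 100.0 : 49.5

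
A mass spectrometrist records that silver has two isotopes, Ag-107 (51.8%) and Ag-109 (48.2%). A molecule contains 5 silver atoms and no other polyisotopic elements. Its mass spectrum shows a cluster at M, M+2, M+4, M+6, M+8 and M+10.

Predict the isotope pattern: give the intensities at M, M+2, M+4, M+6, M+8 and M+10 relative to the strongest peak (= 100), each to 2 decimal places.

11.55 : 53.73 : 100.00 : 93.05 : 43.29 : 8.06

Each Ag atom is independently Ag-107 (p = 0.518) or Ag-109 (q = 0.482); the cluster is the binomial expansion (p + q)^5.
P(M) = 0.518^5 = 0.037295
P(M+2) = 5 × 0.518^4 × 0.482^1 = 0.173515
P(M+4) = 10 × 0.518^3 × 0.482^2 = 0.322911
P(M+6) = 10 × 0.518^2 × 0.482^3 = 0.300470
P(M+8) = 5 × 0.518^1 × 0.482^4 = 0.139794
P(M+10) = 0.482^5 = 0.026016
The M+4 peak is largest (0.322911); scaling to 100 gives 11.55 : 53.73 : 100.00 : 93.05 : 43.29 : 8.06.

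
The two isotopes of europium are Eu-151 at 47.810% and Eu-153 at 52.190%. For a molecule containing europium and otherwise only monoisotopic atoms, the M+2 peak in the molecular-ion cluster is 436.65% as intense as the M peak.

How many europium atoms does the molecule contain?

4

For n independent Eu atoms, I(M+2)/I(M) = n · (abundance Eu-153) / (abundance Eu-151) = n · 0.52190/0.47810.
n = 4.3665 × 0.47810/0.52190 = 4.00 ≈ 4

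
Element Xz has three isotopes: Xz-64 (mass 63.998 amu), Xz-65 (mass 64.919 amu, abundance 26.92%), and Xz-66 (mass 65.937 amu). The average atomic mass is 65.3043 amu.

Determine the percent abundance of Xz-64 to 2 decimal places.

Let x and y be the fractions of Xz-64 and Xz-66. Then x + y = 1 − 0.2692 = 0.7308 and 63.998x + 65.937y = 65.3043 − 0.2692×64.919 = 47.8281052.
Substituting: 63.998x + 65.937(0.7308 − x) = 47.8281052
(63.998 − 65.937)x = -0.3586544  ⇒  x = 0.18497, y = 0.54583
Xz-64: 18.50%, Xz-66: 54.58%.

18.50%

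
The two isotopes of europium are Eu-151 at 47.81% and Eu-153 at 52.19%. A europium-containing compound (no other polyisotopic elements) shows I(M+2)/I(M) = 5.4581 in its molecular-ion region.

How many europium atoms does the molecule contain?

The M+2/M ratio from n Eu atoms is n · q/p = n · 0.5219/0.4781.
n = 5.4581 × 0.4781/0.5219 = 5.00 ≈ 5

5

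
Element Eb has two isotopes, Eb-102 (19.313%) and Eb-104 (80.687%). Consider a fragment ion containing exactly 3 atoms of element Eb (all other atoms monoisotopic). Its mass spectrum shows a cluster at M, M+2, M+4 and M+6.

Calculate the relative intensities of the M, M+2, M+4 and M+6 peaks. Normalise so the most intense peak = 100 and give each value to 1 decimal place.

1.4 : 17.2 : 71.8 : 100.0

Expanding (0.19313 + 0.80687)^3:
P(M) = 0.19313^3 = 0.007204
P(M+2) = 3 × 0.19313^2 × 0.80687^1 = 0.090287
P(M+4) = 3 × 0.19313^1 × 0.80687^2 = 0.377206
P(M+6) = 0.80687^3 = 0.525304
The M+6 peak is largest (0.525304); scaling to 100 gives 1.4 : 17.2 : 71.8 : 100.0.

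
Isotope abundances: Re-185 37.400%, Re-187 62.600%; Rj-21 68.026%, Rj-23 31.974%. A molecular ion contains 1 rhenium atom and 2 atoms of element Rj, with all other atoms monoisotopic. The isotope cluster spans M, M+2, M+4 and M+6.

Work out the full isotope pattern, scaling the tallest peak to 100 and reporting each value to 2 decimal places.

Rhenium pattern (n=1): 0.3740 : 0.6260
Element Rj pattern (n=2): 0.46275367 : 0.43501266 : 0.10223367
Convolve the two distributions (both contribute in 2-u steps):
  M: 0.3740×0.46275367 = 0.173070
  M+2: 0.3740×0.43501266 + 0.6260×0.46275367 = 0.452379
  M+4: 0.3740×0.10223367 + 0.6260×0.43501266 = 0.310553
  M+6: 0.6260×0.10223367 = 0.063998
Scale to base peak (0.452379) = 100: 38.26 : 100.00 : 68.65 : 14.15

38.26 : 100.00 : 68.65 : 14.15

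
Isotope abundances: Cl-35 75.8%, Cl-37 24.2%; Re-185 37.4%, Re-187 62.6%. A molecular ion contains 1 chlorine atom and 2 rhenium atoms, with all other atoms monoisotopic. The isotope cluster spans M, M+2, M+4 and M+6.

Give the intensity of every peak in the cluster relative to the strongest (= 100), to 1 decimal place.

Chlorine pattern (n=1): 0.7580 : 0.2420
Rhenium pattern (n=2): 0.139876 : 0.468248 : 0.391876
Convolve the two distributions (both contribute in 2-u steps):
  M: 0.7580×0.139876 = 0.106026
  M+2: 0.7580×0.468248 + 0.2420×0.139876 = 0.388782
  M+4: 0.7580×0.391876 + 0.2420×0.468248 = 0.410358
  M+6: 0.2420×0.391876 = 0.094834
Scale to base peak (0.410358) = 100: 25.8 : 94.7 : 100.0 : 23.1

25.8 : 94.7 : 100.0 : 23.1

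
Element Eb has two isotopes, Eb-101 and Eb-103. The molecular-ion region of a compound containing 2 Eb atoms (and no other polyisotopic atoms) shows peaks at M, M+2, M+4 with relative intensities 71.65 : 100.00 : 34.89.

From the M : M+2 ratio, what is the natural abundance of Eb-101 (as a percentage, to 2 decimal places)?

58.90%

Write p for the Eb-101 fraction. I(M+2)/I(M) = [C(2,1)·p^1·(1−p)] / p^2 = 2·(1−p)/p = 100.00/71.65 = 1.3957
(1−p)/p = 1.3957/2 = 0.6978  ⇒  p = 1/(1 + 0.6978) = 0.5890
Eb-101: 58.90%, Eb-103: 41.10%.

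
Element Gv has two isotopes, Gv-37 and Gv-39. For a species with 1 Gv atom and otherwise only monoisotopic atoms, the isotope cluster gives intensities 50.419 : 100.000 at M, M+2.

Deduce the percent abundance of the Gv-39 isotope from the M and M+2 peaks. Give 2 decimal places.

If p is the fraction of Gv that is Gv-37, then I(M+2)/I(M) = [C(1,1)·p^0·(1−p)] / p^1 = 1·(1−p)/p = 100.000/50.419 = 1.9834
(1−p)/p = 1.9834/1 = 1.9834  ⇒  p = 1/(1 + 1.9834) = 0.3352
Gv-37: 33.52%, Gv-39: 66.48%.

66.48%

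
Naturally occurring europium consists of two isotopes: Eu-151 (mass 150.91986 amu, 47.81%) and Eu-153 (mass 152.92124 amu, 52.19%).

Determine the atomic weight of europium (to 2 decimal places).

The abundance-weighted mean is 0.4781 × 150.91986 + 0.5219 × 152.92124
= 72.154785 + 79.809595 = 151.964380 amu

151.96 amu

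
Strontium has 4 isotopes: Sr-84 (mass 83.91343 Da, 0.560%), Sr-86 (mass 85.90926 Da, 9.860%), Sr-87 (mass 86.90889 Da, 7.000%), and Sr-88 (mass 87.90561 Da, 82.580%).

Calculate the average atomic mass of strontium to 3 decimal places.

87.617 Da

Weight each isotope mass by its fractional abundance: 0.00560 × 83.91343 + 0.09860 × 85.90926 + 0.07000 × 86.90889 + 0.82580 × 87.90561
= 0.469915 + 8.470653 + 6.083622 + 72.592453 = 87.616643 Da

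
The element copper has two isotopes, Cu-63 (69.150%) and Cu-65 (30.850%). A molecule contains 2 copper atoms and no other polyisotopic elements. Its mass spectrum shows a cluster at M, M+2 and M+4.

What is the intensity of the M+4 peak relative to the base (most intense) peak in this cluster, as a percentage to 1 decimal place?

(0.69150 + 0.30850)^2 gives M 0.4782, M+2 0.4267, M+4 0.0952; the largest is M.
P(M) = C(2,0) × 0.69150^2 × 0.30850^0 = 1 × 0.47817225 × 1.0000 = 0.478172 (base)
P(M+4) = C(2,2) × 0.69150^0 × 0.30850^2 = 1 × 1.0000 × 0.09517225 = 0.095172
Relative intensity = 0.095172 / 0.478172 × 100 = 19.9

19.9%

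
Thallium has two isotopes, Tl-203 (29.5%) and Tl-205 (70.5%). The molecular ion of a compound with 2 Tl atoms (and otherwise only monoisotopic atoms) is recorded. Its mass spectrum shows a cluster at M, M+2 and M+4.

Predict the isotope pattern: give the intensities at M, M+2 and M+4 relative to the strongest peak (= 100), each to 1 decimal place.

17.5 : 83.7 : 100.0

Expanding (0.295 + 0.705)^2:
P(M) = 0.295^2 = 0.087025
P(M+2) = 2 × 0.295^1 × 0.705^1 = 0.415950
P(M+4) = 0.705^2 = 0.497025
The M+4 peak is largest (0.497025); scaling to 100 gives 17.5 : 83.7 : 100.0.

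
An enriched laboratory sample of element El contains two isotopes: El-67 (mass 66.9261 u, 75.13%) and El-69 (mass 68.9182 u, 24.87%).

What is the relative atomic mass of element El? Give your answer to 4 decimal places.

Weight each isotope mass by its fractional abundance: 0.7513 × 66.9261 + 0.2487 × 68.9182
= 50.28158 + 17.13996 = 67.42154 u

67.4215 u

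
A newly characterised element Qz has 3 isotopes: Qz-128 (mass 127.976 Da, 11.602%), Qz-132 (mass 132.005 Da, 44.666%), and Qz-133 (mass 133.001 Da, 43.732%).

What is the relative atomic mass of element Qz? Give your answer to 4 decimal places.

The abundance-weighted mean is 0.11602 × 127.976 + 0.44666 × 132.005 + 0.43732 × 133.001
= 14.84778 + 58.96135 + 58.16400 = 131.97313 Da

131.9731 Da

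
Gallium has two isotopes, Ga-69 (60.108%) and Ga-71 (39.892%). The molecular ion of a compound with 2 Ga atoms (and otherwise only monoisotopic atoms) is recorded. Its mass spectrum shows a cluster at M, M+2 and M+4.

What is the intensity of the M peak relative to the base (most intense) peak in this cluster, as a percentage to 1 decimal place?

Term probabilities: M 0.3613, M+2 0.4796, M+4 0.1591. Base peak = M+2.
P(M+2) = C(2,1) × 0.60108^1 × 0.39892^1 = 2 × 0.60108 × 0.39892 = 0.479566 (base)
P(M) = C(2,0) × 0.60108^2 × 0.39892^0 = 1 × 0.36129717 × 1.0000 = 0.361297
Relative intensity = 0.361297 / 0.479566 × 100 = 75.3

75.3%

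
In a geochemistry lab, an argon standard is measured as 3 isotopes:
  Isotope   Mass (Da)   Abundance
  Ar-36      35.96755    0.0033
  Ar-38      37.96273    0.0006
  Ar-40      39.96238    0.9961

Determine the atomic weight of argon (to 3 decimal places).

39.948 Da

Weight each isotope mass by its fractional abundance: 0.0033 × 35.96755 + 0.0006 × 37.96273 + 0.9961 × 39.96238
= 0.118693 + 0.022778 + 39.806527 = 39.947998 Da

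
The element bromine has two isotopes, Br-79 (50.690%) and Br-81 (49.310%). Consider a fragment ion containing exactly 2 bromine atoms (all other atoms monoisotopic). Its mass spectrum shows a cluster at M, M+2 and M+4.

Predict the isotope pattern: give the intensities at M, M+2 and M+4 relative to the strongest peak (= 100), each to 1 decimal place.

Each Br atom is independently Br-79 (p = 0.50690) or Br-81 (q = 0.49310); the cluster is the binomial expansion (p + q)^2.
P(M) = 0.50690^2 = 0.256948
P(M+2) = 2 × 0.50690^1 × 0.49310^1 = 0.499905
P(M+4) = 0.49310^2 = 0.243148
The M+2 peak is largest (0.499905); scaling to 100 gives 51.4 : 100.0 : 48.6.

51.4 : 100.0 : 48.6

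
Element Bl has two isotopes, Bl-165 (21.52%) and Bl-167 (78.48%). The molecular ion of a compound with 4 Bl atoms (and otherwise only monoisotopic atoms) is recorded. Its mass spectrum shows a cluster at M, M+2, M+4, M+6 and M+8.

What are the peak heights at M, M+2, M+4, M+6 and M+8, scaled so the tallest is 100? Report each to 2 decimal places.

0.52 : 7.52 : 41.13 : 100.00 : 91.17

Each Bl atom is independently Bl-165 (p = 0.2152) or Bl-167 (q = 0.7848); the cluster is the binomial expansion (p + q)^4.
P(M) = 0.2152^4 = 0.002145
P(M+2) = 4 × 0.2152^3 × 0.7848^1 = 0.031286
P(M+4) = 6 × 0.2152^2 × 0.7848^2 = 0.171141
P(M+6) = 4 × 0.2152^1 × 0.7848^3 = 0.416082
P(M+8) = 0.7848^4 = 0.379346
The M+6 peak is largest (0.416082); scaling to 100 gives 0.52 : 7.52 : 41.13 : 100.00 : 91.17.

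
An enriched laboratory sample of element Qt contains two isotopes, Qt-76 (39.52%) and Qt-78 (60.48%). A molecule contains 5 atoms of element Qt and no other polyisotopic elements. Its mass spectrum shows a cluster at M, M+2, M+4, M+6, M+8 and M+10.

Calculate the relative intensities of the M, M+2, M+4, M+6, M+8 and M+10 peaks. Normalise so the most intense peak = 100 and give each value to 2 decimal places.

Each Qt atom is independently Qt-76 (p = 0.3952) or Qt-78 (q = 0.6048); the cluster is the binomial expansion (p + q)^5.
P(M) = 0.3952^5 = 0.009640
P(M+2) = 5 × 0.3952^4 × 0.6048^1 = 0.073765
P(M+4) = 10 × 0.3952^3 × 0.6048^2 = 0.225774
P(M+6) = 10 × 0.3952^2 × 0.6048^3 = 0.345517
P(M+8) = 5 × 0.3952^1 × 0.6048^4 = 0.264383
P(M+10) = 0.6048^5 = 0.080921
The M+6 peak is largest (0.345517); scaling to 100 gives 2.79 : 21.35 : 65.34 : 100.00 : 76.52 : 23.42.

2.79 : 21.35 : 65.34 : 100.00 : 76.52 : 23.42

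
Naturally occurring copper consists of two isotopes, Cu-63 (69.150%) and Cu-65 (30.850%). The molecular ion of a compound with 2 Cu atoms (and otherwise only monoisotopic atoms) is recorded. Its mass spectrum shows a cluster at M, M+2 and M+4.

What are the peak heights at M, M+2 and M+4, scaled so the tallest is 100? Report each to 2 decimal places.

Each Cu atom is independently Cu-63 (p = 0.69150) or Cu-65 (q = 0.30850); the cluster is the binomial expansion (p + q)^2.
P(M) = 0.69150^2 = 0.478172
P(M+2) = 2 × 0.69150^1 × 0.30850^1 = 0.426656
P(M+4) = 0.30850^2 = 0.095172
The M peak is largest (0.478172); scaling to 100 gives 100.00 : 89.23 : 19.90.

100.00 : 89.23 : 19.90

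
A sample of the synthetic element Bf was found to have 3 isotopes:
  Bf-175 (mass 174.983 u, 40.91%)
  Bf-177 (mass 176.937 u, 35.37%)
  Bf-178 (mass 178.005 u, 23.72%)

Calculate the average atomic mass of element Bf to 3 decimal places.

Ar = Σ fᵢ·mᵢ = 0.4091 × 174.983 + 0.3537 × 176.937 + 0.2372 × 178.005
= 71.5855 + 62.5826 + 42.2228 = 176.3909 u

176.391 u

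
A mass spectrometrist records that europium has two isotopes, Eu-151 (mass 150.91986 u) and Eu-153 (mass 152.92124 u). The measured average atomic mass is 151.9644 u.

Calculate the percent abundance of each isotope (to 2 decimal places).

Eu-151: 47.81%, Eu-153: 52.19%

Writing the weighted mean with unknown fraction x of Eu-151:
150.91986·x + 152.92124·(1 − x) = 151.9644
(150.91986 − 152.92124)·x = 151.9644 − 152.92124
x = -0.95684 / -2.00138 = 0.47809 → 47.81% Eu-151, 52.19% Eu-153.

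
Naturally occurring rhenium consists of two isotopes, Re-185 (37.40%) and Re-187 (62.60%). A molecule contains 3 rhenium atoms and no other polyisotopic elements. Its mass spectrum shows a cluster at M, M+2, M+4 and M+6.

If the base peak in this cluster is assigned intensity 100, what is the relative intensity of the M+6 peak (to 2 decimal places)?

55.79

(0.3740 + 0.6260)^3 gives M 0.0523, M+2 0.2627, M+4 0.4397, M+6 0.2453; the largest is M+4.
P(M+4) = C(3,2) × 0.3740^1 × 0.6260^2 = 3 × 0.3740 × 0.391876 = 0.439685 (base)
P(M+6) = C(3,3) × 0.3740^0 × 0.6260^3 = 1 × 1.0000 × 0.24531438 = 0.245314
Relative intensity = 0.245314 / 0.439685 × 100 = 55.79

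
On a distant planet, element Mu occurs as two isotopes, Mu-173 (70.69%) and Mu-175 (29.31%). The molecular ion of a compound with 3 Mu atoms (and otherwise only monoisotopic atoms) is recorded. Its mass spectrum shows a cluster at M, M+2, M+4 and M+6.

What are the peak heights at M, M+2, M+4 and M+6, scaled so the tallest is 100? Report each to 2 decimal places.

Expanding (0.7069 + 0.2931)^3:
P(M) = 0.7069^3 = 0.353243
P(M+2) = 3 × 0.7069^2 × 0.2931^1 = 0.439393
P(M+4) = 3 × 0.7069^1 × 0.2931^2 = 0.182184
P(M+6) = 0.2931^3 = 0.025180
The M+2 peak is largest (0.439393); scaling to 100 gives 80.39 : 100.00 : 41.46 : 5.73.

80.39 : 100.00 : 41.46 : 5.73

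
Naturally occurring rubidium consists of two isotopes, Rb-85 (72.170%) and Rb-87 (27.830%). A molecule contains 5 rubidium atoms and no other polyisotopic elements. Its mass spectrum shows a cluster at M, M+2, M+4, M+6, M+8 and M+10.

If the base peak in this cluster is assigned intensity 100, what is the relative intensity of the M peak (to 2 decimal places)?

51.86

(0.72170 + 0.27830)^5 gives M 0.1958, M+2 0.3775, M+4 0.2911, M+6 0.1123, M+8 0.0216, M+10 0.0017; the largest is M+2.
P(M+2) = C(5,1) × 0.72170^4 × 0.27830^1 = 5 × 0.27128565 × 0.2783 = 0.377494 (base)
P(M) = C(5,0) × 0.72170^5 × 0.27830^0 = 1 × 0.19578685 × 1.0000 = 0.195787
Relative intensity = 0.195787 / 0.377494 × 100 = 51.86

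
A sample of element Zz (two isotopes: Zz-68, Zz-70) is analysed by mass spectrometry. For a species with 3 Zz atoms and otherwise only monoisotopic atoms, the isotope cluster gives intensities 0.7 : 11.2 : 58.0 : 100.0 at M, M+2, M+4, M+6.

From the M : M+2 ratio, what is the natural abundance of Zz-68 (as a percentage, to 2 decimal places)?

Write p for the Zz-68 fraction. I(M+2)/I(M) = [C(3,1)·p^2·(1−p)] / p^3 = 3·(1−p)/p = 11.2/0.7 = 16.0000
(1−p)/p = 16.0000/3 = 5.3333  ⇒  p = 1/(1 + 5.3333) = 0.1579
Zz-68: 15.79%, Zz-70: 84.21%.

15.79%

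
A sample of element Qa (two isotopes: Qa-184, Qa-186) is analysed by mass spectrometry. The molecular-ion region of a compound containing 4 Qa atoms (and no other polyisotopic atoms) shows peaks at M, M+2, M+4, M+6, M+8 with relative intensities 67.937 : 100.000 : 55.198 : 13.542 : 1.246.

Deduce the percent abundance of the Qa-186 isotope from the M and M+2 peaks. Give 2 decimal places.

Write p for the Qa-184 fraction. I(M+2)/I(M) = [C(4,1)·p^3·(1−p)] / p^4 = 4·(1−p)/p = 100.000/67.937 = 1.4720
(1−p)/p = 1.4720/4 = 0.3680  ⇒  p = 1/(1 + 0.3680) = 0.7310
Qa-184: 73.10%, Qa-186: 26.90%.

26.90%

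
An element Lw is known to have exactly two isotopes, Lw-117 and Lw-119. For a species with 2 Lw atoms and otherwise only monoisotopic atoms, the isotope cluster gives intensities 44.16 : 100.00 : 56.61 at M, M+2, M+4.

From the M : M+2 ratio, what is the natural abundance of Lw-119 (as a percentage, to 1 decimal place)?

53.1%

If p is the fraction of Lw that is Lw-117, then I(M+2)/I(M) = [C(2,1)·p^1·(1−p)] / p^2 = 2·(1−p)/p = 100.00/44.16 = 2.2645
(1−p)/p = 2.2645/2 = 1.1322  ⇒  p = 1/(1 + 1.1322) = 0.4690
Lw-117: 46.9%, Lw-119: 53.1%.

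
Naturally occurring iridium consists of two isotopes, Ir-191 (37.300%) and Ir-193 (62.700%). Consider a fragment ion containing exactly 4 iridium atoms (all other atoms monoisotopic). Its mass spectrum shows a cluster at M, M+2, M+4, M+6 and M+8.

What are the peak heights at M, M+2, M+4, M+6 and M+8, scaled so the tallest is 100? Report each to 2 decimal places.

5.26 : 35.39 : 89.23 : 100.00 : 42.02

Each Ir atom is independently Ir-191 (p = 0.37300) or Ir-193 (q = 0.62700); the cluster is the binomial expansion (p + q)^4.
P(M) = 0.37300^4 = 0.019357
P(M+2) = 4 × 0.37300^3 × 0.62700^1 = 0.130153
P(M+4) = 6 × 0.37300^2 × 0.62700^2 = 0.328174
P(M+6) = 4 × 0.37300^1 × 0.62700^3 = 0.367766
P(M+8) = 0.62700^4 = 0.154550
The M+6 peak is largest (0.367766); scaling to 100 gives 5.26 : 35.39 : 89.23 : 100.00 : 42.02.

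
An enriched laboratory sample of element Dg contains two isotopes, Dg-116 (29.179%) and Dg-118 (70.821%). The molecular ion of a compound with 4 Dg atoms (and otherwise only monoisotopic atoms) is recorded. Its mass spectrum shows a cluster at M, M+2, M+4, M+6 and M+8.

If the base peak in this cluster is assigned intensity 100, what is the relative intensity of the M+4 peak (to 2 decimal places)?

61.80

Term probabilities: M 0.0072, M+2 0.0704, M+4 0.2562, M+6 0.4146, M+8 0.2516. Base peak = M+6.
P(M+6) = C(4,3) × 0.29179^1 × 0.70821^3 = 4 × 0.29179 × 0.3552108 = 0.414588 (base)
P(M+4) = C(4,2) × 0.29179^2 × 0.70821^2 = 6 × 0.0851414 × 0.5015614 = 0.256222
Relative intensity = 0.256222 / 0.414588 × 100 = 61.80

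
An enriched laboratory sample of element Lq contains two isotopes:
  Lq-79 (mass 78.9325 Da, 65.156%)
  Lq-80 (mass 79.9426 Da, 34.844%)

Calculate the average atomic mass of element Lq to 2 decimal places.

Weight each isotope mass by its fractional abundance: 0.65156 × 78.9325 + 0.34844 × 79.9426
= 51.42926 + 27.85520 = 79.28446 Da

79.28 Da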